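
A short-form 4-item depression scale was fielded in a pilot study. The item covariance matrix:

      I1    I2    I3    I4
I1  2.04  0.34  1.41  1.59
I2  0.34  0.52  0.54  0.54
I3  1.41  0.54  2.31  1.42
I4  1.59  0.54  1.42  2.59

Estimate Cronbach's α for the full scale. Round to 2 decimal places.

Cronbach's α = 0.81

ΣVar(i) = 2.04 + 0.52 + 2.31 + 2.59 = 7.46
Sum of the distinct covariances = 5.84
σ²_T = 7.46 + 2 × 5.84 = 19.14
α = (k/(k−1))·(1 − ΣVar(i)/σ²_T) = (4/3)·(1 − 7.46/19.14) = 0.81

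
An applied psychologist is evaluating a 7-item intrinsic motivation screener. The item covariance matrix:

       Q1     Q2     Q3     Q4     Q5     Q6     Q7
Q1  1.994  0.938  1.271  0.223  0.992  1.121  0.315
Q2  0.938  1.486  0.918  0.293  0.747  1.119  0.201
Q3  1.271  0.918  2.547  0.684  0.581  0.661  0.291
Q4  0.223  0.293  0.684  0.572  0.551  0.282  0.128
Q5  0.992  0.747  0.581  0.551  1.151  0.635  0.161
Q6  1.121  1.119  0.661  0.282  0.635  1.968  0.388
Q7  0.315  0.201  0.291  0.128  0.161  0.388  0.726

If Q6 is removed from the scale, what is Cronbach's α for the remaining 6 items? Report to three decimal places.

Remaining items: Q1, Q2, Q3, Q4, Q5, Q7 (k = 6).
sum of item variances = 1.994 + 1.486 + 2.547 + 0.572 + 1.151 + 0.726 = 8.476
σ²_T = 8.476 + 2 × 8.294 = 25.064
α (item deleted) = (6/5)·(1 − 8.476/25.064) = 0.794

α = 0.794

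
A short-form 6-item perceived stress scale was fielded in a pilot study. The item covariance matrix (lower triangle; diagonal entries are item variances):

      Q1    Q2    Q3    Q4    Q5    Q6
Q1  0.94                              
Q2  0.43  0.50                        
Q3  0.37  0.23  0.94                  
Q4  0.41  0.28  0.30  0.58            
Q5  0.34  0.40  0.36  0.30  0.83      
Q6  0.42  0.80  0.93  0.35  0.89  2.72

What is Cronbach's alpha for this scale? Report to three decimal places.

α = 0.812

ΣVar(i) = 0.94 + 0.50 + 0.94 + 0.58 + 0.83 + 2.72 = 6.51
Sum of off-diagonal covariances = 6.81
total variance = 6.51 + 2 × 6.81 = 20.13
α = (k/(k−1))·(1 − ΣVar(i)/total variance) = (6/5)·(1 − 6.51/20.13) = 0.812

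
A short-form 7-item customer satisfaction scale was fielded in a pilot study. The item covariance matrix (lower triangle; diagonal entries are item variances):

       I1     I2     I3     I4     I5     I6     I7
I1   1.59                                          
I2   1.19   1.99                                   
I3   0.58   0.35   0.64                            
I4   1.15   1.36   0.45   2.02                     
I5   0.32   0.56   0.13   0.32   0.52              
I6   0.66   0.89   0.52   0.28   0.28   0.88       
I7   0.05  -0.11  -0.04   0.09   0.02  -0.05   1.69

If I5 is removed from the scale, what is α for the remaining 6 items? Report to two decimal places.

Remaining items: I1, I2, I3, I4, I6, I7 (k = 6).
Σσ²ᵢ = 1.59 + 1.99 + 0.64 + 2.02 + 0.88 + 1.69 = 8.81
total variance = 8.81 + 2 × 7.37 = 23.55
α (item deleted) = (6/5)·(1 − 8.81/23.55) = 0.75

α = 0.75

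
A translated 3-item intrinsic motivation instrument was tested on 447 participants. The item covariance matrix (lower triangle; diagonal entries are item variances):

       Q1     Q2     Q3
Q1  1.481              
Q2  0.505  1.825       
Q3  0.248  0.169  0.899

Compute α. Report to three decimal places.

Σσᵢ² = 1.481 + 1.825 + 0.899 = 4.205
Sum of off-diagonal covariances = 0.922
σ²_total = 4.205 + 2 × 0.922 = 6.049
α = (k/(k−1))·(1 − Σσᵢ²/σ²_total) = (3/2)·(1 − 4.205/6.049) = 0.457

α = 0.457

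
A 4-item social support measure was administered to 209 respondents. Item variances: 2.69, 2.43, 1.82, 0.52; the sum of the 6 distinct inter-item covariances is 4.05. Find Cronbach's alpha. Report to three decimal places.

α = 0.694

Σσᵢ² = 2.69 + 2.43 + 1.82 + 0.52 = 7.46
Sum of distinct covariances = 4.05
σ²_T = Σσᵢ² + 2·Σcov = 7.46 + 2 × 4.05 = 15.56
α = (4/3)·(1 − 7.46/15.56) = 0.694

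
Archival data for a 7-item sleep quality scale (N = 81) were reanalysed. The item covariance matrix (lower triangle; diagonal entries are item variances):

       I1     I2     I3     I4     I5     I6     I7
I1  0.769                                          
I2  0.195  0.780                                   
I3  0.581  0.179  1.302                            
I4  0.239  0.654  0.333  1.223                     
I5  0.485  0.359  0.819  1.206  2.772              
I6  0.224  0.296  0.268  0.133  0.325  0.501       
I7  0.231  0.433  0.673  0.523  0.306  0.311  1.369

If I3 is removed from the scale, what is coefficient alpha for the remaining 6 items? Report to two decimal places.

coefficient alpha = 0.74

Remaining items: I1, I2, I4, I5, I6, I7 (k = 6).
Σσᵢ² = 0.769 + 0.780 + 1.223 + 2.772 + 0.501 + 1.369 = 7.414
total variance = 7.414 + 2 × 5.920 = 19.254
α (item deleted) = (6/5)·(1 − 7.414/19.254) = 0.74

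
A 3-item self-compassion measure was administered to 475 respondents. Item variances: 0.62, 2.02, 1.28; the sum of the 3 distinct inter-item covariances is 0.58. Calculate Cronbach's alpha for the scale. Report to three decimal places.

α = 0.343

Σσᵢ² = 0.62 + 2.02 + 1.28 = 3.92
Sum of distinct covariances = 0.58
σ²_T = Σσᵢ² + 2·Σcov = 3.92 + 2 × 0.58 = 5.08
α = (3/2)·(1 − 3.92/5.08) = 0.343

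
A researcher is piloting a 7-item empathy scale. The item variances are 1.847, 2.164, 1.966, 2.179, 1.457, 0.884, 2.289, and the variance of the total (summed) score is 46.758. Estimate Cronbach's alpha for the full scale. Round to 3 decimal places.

α = 0.848

ΣVar(i) = 1.847 + 2.164 + 1.966 + 2.179 + 1.457 + 0.884 + 2.289 = 12.786
α = (k/(k−1))·(1 − ΣVar(i)/total variance) = (7/6)·(1 − 12.786/46.758) = 0.848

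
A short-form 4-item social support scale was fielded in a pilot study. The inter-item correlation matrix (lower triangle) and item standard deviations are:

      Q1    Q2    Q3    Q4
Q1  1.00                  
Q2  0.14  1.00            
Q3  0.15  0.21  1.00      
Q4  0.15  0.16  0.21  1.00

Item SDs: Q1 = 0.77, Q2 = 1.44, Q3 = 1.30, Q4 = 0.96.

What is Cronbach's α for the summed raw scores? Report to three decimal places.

Σσ²ᵢ = 0.77² + 1.44² + 1.30² + 0.96² = 5.2781
Covariances σ_ij = r_ij · s_i · s_j:
  σ(Q1,Q2) = 0.14 × 0.77 × 1.44 = 0.1552
  σ(Q1,Q3) = 0.15 × 0.77 × 1.30 = 0.1502
  σ(Q1,Q4) = 0.15 × 0.77 × 0.96 = 0.1109
  σ(Q2,Q3) = 0.21 × 1.44 × 1.30 = 0.3931
  σ(Q2,Q4) = 0.16 × 1.44 × 0.96 = 0.2212
  σ(Q3,Q4) = 0.21 × 1.30 × 0.96 = 0.2621
σ²_T = Σσ²ᵢ + 2·Σσ_ij = 5.2781 + 2 × 1.2927 = 7.8635
α = (4/3)·(1 − 5.2781/7.8635) = 0.438

α = 0.438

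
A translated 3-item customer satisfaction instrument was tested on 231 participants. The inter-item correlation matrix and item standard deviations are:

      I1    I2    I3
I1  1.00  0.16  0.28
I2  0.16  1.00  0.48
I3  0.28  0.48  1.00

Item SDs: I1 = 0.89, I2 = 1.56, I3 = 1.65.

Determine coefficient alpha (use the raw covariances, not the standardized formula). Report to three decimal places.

Σσ²ᵢ = 0.89² + 1.56² + 1.65² = 5.9482
Covariances σ_ij = r_ij · s_i · s_j:
  σ(I1,I2) = 0.16 × 0.89 × 1.56 = 0.2221
  σ(I1,I3) = 0.28 × 0.89 × 1.65 = 0.4112
  σ(I2,I3) = 0.48 × 1.56 × 1.65 = 1.2355
σ²_T = Σσ²ᵢ + 2·Σσ_ij = 5.9482 + 2 × 1.8688 = 9.6858
α = (3/2)·(1 − 5.9482/9.6858) = 0.579

α = 0.579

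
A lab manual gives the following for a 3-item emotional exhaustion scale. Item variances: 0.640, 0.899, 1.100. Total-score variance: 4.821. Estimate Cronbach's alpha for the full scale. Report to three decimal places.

Cronbach's alpha = 0.679

sum of item variances = 0.640 + 0.899 + 1.100 = 2.639
α = (k/(k−1))·(1 − sum of item variances/Var(T)) = (3/2)·(1 − 2.639/4.821) = 0.679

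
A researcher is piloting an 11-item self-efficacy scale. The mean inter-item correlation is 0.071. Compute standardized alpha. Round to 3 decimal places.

standardized alpha = 0.457

Standardized α = k·r̄ / (1 + (k−1)·r̄) = 11 × 0.071 / (1 + 10 × 0.071)
  = 0.7810 / 1.7100 = 0.457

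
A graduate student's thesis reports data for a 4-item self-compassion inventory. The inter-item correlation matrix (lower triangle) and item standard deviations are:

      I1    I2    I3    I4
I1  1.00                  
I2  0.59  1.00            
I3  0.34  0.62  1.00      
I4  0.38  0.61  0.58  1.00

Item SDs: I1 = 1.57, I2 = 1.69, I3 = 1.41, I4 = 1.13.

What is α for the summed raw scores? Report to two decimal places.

Σσ²ᵢ = 1.57² + 1.69² + 1.41² + 1.13² = 8.5860
Covariances σ_ij = r_ij · s_i · s_j:
  σ(I1,I2) = 0.59 × 1.57 × 1.69 = 1.5654
  σ(I1,I3) = 0.34 × 1.57 × 1.41 = 0.7527
  σ(I1,I4) = 0.38 × 1.57 × 1.13 = 0.6742
  σ(I2,I3) = 0.62 × 1.69 × 1.41 = 1.4774
  σ(I2,I4) = 0.61 × 1.69 × 1.13 = 1.1649
  σ(I3,I4) = 0.58 × 1.41 × 1.13 = 0.9241
σ²_T = Σσ²ᵢ + 2·Σσ_ij = 8.5860 + 2 × 6.5587 = 21.7034
α = (4/3)·(1 − 8.5860/21.7034) = 0.81

α = 0.81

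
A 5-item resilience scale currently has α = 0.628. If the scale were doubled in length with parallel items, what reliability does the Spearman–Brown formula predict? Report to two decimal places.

predicted reliability = 0.77

Length factor m = 2
α' = m·α / (1 + (m−1)·α)
   = 2 × 0.628 / (1 + (2 − 1) × 0.628)
   = 1.2560 / 1.6280 = 0.77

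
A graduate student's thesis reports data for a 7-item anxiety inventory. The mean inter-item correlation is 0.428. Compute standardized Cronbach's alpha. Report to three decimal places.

Standardized α = k·r̄ / (1 + (k−1)·r̄) = 7 × 0.428 / (1 + 6 × 0.428)
  = 2.9960 / 3.5680 = 0.840

standardized Cronbach's alpha = 0.840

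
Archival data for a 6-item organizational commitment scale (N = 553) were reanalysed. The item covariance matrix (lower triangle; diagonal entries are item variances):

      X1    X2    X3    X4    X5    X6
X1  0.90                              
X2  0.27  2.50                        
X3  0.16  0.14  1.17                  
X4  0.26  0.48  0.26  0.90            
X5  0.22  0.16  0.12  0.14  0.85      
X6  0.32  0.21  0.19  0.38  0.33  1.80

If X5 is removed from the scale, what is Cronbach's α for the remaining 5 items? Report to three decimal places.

Remaining items: X1, X2, X3, X4, X6 (k = 5).
Σσ²ᵢ = 0.90 + 2.50 + 1.17 + 0.90 + 1.80 = 7.27
Var(T) = 7.27 + 2 × 2.67 = 12.61
α (item deleted) = (5/4)·(1 − 7.27/12.61) = 0.529

α = 0.529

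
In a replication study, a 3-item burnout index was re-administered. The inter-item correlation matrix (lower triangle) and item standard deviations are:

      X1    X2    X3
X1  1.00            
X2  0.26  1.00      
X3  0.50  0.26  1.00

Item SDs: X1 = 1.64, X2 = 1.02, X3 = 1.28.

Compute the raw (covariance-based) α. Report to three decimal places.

Σσ²ᵢ = 1.64² + 1.02² + 1.28² = 5.3684
Covariances σ_ij = r_ij · s_i · s_j:
  σ(X1,X2) = 0.26 × 1.64 × 1.02 = 0.4349
  σ(X1,X3) = 0.50 × 1.64 × 1.28 = 1.0496
  σ(X2,X3) = 0.26 × 1.02 × 1.28 = 0.3395
σ²_T = Σσ²ᵢ + 2·Σσ_ij = 5.3684 + 2 × 1.8240 = 9.0164
α = (3/2)·(1 − 5.3684/9.0164) = 0.607

α = 0.607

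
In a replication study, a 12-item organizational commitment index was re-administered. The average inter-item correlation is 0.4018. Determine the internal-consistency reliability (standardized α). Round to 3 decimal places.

Standardized α = k·r̄ / (1 + (k−1)·r̄) = 12 × 0.4018 / (1 + 11 × 0.4018)
  = 4.8216 / 5.4198 = 0.890

α = 0.890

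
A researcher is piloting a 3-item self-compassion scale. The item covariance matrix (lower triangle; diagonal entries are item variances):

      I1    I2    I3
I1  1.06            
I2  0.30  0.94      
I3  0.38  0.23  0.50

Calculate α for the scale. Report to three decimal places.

α = 0.632

Σσᵢ² = 1.06 + 0.94 + 0.50 = 2.50
Sum of the distinct covariances = 0.91
Var(T) = 2.50 + 2 × 0.91 = 4.32
α = (k/(k−1))·(1 − Σσᵢ²/Var(T)) = (3/2)·(1 − 2.50/4.32) = 0.632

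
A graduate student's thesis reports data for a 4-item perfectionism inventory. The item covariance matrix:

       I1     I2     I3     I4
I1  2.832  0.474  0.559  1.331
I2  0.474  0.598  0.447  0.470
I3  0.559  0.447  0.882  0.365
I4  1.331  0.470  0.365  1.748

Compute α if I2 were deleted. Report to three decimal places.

α = 0.678

Remaining items: I1, I3, I4 (k = 3).
Σσᵢ² = 2.832 + 0.882 + 1.748 = 5.462
σ²_T = 5.462 + 2 × 2.255 = 9.972
α (item deleted) = (3/2)·(1 − 5.462/9.972) = 0.678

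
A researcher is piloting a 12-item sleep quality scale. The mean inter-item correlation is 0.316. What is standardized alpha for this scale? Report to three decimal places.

α = 0.847

Standardized α = k·r̄ / (1 + (k−1)·r̄) = 12 × 0.316 / (1 + 11 × 0.316)
  = 3.7920 / 4.4760 = 0.847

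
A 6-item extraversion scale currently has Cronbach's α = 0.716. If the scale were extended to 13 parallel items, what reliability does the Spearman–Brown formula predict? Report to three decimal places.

predicted reliability = 0.845

Length factor m = 13/6 = 2.1667
α' = m·α / (1 + (m−1)·α)
   = 13/6 × 0.716 / (1 + (13/6 − 1) × 0.716)
   = 1.5513 / 1.8353 = 0.845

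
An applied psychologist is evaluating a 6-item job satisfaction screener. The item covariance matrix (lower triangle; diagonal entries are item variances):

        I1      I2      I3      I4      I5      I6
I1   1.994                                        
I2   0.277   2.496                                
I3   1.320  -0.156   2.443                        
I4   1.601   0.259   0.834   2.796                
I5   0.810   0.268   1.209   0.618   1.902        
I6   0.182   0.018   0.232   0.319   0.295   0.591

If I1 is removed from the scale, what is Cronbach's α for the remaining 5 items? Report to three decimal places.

α = 0.541

Remaining items: I2, I3, I4, I5, I6 (k = 5).
Σσ²ᵢ = 2.496 + 2.443 + 2.796 + 1.902 + 0.591 = 10.228
σ²_total = 10.228 + 2 × 3.896 = 18.020
α (item deleted) = (5/4)·(1 − 10.228/18.020) = 0.541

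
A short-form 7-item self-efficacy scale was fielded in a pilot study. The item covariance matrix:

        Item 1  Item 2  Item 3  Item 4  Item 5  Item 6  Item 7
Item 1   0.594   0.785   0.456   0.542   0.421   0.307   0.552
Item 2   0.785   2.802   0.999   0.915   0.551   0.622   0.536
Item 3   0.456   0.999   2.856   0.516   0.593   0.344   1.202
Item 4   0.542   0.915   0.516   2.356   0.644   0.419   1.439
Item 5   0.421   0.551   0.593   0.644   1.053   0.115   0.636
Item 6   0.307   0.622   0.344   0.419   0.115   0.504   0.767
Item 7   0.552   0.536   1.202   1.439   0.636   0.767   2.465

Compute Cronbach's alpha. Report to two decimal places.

sum of item variances = 0.594 + 2.802 + 2.856 + 2.356 + 1.053 + 0.504 + 2.465 = 12.630
Σ_{i<j} σ_ij = 13.361
σ²_total = 12.630 + 2 × 13.361 = 39.352
α = (k/(k−1))·(1 − sum of item variances/σ²_total) = (7/6)·(1 − 12.630/39.352) = 0.79

Cronbach's alpha = 0.79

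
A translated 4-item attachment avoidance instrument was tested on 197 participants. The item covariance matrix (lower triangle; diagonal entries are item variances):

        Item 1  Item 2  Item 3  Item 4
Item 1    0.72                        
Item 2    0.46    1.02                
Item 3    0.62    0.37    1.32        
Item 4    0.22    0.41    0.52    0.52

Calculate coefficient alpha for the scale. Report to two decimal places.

coefficient alpha = 0.79

Σσ²ᵢ = 0.72 + 1.02 + 1.32 + 0.52 = 3.58
Σ_{i<j} σ_ij = 2.60
σ²_total = 3.58 + 2 × 2.60 = 8.78
α = (k/(k−1))·(1 − Σσ²ᵢ/σ²_total) = (4/3)·(1 − 3.58/8.78) = 0.79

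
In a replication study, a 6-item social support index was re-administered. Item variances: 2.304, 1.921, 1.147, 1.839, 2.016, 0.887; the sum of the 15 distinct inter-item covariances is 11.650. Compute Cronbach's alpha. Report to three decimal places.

Σσᵢ² = 2.304 + 1.921 + 1.147 + 1.839 + 2.016 + 0.887 = 10.114
Sum of distinct covariances = 11.650
total variance = Σσᵢ² + 2·Σcov = 10.114 + 2 × 11.650 = 33.414
α = (6/5)·(1 − 10.114/33.414) = 0.837

α = 0.837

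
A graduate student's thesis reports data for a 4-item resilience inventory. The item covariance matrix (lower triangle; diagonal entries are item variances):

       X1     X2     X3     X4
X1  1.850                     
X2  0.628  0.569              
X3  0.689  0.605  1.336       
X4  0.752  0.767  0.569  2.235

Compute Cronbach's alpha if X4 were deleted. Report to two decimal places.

α = 0.76

Remaining items: X1, X2, X3 (k = 3).
sum of item variances = 1.850 + 0.569 + 1.336 = 3.755
total variance = 3.755 + 2 × 1.922 = 7.599
α (item deleted) = (3/2)·(1 − 3.755/7.599) = 0.76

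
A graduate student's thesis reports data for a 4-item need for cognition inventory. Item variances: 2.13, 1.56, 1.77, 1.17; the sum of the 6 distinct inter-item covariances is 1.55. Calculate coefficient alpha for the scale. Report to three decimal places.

sum of item variances = 2.13 + 1.56 + 1.77 + 1.17 = 6.63
Sum of distinct covariances = 1.55
Var(T) = sum of item variances + 2·Σcov = 6.63 + 2 × 1.55 = 9.73
α = (4/3)·(1 − 6.63/9.73) = 0.425

coefficient alpha = 0.425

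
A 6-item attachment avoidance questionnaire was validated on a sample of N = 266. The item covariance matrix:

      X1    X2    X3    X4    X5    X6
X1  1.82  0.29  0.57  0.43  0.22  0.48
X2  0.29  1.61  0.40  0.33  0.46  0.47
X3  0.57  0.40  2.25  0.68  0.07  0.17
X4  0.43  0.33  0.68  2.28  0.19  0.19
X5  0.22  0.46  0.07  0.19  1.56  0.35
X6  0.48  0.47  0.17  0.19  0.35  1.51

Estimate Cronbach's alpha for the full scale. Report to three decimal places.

Σσ²ᵢ = 1.82 + 1.61 + 2.25 + 2.28 + 1.56 + 1.51 = 11.03
Sum of off-diagonal covariances = 5.30
σ²_total = 11.03 + 2 × 5.30 = 21.63
α = (k/(k−1))·(1 − Σσ²ᵢ/σ²_total) = (6/5)·(1 − 11.03/21.63) = 0.588

α = 0.588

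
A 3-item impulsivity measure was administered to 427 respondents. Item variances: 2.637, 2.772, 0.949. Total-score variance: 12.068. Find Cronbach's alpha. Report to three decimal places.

Cronbach's alpha = 0.710

ΣVar(i) = 2.637 + 2.772 + 0.949 = 6.358
α = (k/(k−1))·(1 − ΣVar(i)/σ²_T) = (3/2)·(1 − 6.358/12.068) = 0.710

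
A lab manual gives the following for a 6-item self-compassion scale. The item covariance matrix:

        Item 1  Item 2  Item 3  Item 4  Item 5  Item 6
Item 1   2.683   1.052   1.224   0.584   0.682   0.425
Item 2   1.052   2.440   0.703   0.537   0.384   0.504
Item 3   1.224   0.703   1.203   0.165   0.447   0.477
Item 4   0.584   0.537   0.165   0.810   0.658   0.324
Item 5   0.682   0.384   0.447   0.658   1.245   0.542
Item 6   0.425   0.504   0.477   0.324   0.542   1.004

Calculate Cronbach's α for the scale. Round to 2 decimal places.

Cronbach's α = 0.78

sum of item variances = 2.683 + 2.440 + 1.203 + 0.810 + 1.245 + 1.004 = 9.385
Σ_{i<j} σ_ij = 8.708
σ²_total = 9.385 + 2 × 8.708 = 26.801
α = (k/(k−1))·(1 − sum of item variances/σ²_total) = (6/5)·(1 − 9.385/26.801) = 0.78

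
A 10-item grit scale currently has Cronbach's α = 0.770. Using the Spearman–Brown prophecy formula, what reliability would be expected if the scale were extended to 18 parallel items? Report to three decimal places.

Length factor m = 18/10 = 1.8000
α' = m·α / (1 + (m−1)·α)
   = 18/10 × 0.770 / (1 + (18/10 − 1) × 0.770)
   = 1.3860 / 1.6160 = 0.858

predicted reliability = 0.858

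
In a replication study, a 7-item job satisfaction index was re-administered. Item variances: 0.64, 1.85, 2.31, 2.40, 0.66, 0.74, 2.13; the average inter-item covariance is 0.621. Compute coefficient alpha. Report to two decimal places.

Σσᵢ² = 0.64 + 1.85 + 2.31 + 2.40 + 0.66 + 0.74 + 2.13 = 10.73
Sum of the 21 distinct covariances = 21 × 0.621 = 13.041
σ²_T = Σσᵢ² + 2·Σcov = 10.73 + 2 × 13.041 = 36.812
α = (7/6)·(1 − 10.73/36.812) = 0.83

α = 0.83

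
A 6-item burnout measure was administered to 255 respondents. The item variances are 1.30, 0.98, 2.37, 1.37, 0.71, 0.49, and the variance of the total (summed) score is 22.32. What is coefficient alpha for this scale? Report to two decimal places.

ΣVar(i) = 1.30 + 0.98 + 2.37 + 1.37 + 0.71 + 0.49 = 7.22
α = (k/(k−1))·(1 − ΣVar(i)/Var(T)) = (6/5)·(1 − 7.22/22.32) = 0.81

α = 0.81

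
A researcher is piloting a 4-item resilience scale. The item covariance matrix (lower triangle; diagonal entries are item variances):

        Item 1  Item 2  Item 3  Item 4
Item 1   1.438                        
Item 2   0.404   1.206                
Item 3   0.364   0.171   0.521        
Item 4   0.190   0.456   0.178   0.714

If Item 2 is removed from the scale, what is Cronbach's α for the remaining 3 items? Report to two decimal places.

Remaining items: Item 1, Item 3, Item 4 (k = 3).
Σσ²ᵢ = 1.438 + 0.521 + 0.714 = 2.673
total variance = 2.673 + 2 × 0.732 = 4.137
α (item deleted) = (3/2)·(1 − 2.673/4.137) = 0.53

Cronbach's α = 0.53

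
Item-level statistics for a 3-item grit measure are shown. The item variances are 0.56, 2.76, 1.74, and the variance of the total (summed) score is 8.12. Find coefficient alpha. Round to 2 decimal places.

ΣVar(i) = 0.56 + 2.76 + 1.74 = 5.06
α = (k/(k−1))·(1 − ΣVar(i)/total variance) = (3/2)·(1 − 5.06/8.12) = 0.57

coefficient alpha = 0.57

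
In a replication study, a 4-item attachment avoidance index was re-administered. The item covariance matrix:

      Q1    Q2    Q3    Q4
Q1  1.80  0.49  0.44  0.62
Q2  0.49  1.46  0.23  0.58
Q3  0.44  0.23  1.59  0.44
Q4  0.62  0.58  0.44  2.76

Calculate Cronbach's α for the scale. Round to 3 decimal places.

sum of item variances = 1.80 + 1.46 + 1.59 + 2.76 = 7.61
Sum of off-diagonal covariances = 2.80
Var(T) = 7.61 + 2 × 2.80 = 13.21
α = (k/(k−1))·(1 − sum of item variances/Var(T)) = (4/3)·(1 − 7.61/13.21) = 0.565

Cronbach's α = 0.565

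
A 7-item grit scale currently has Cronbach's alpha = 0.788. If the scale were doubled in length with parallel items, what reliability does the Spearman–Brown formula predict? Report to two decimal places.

Length factor m = 2
α' = m·α / (1 + (m−1)·α)
   = 2 × 0.788 / (1 + (2 − 1) × 0.788)
   = 1.5760 / 1.7880 = 0.88

predicted reliability = 0.88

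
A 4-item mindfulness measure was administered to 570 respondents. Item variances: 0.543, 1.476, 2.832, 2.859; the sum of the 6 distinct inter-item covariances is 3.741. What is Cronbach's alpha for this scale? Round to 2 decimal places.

α = 0.66

Σσ²ᵢ = 0.543 + 1.476 + 2.832 + 2.859 = 7.710
Sum of distinct covariances = 3.741
σ²_total = Σσ²ᵢ + 2·Σcov = 7.710 + 2 × 3.741 = 15.192
α = (4/3)·(1 − 7.710/15.192) = 0.66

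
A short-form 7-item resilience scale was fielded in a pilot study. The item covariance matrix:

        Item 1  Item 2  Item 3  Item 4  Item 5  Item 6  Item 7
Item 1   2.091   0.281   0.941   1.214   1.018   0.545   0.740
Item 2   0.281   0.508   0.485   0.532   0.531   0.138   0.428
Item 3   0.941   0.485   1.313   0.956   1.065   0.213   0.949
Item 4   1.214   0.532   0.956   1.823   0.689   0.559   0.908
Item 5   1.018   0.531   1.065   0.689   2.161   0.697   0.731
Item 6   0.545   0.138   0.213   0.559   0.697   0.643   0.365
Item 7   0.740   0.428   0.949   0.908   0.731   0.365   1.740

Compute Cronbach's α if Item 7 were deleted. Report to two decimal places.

Remaining items: Item 1, Item 2, Item 3, Item 4, Item 5, Item 6 (k = 6).
ΣVar(i) = 2.091 + 0.508 + 1.313 + 1.823 + 2.161 + 0.643 = 8.539
Var(T) = 8.539 + 2 × 9.864 = 28.267
α (item deleted) = (6/5)·(1 − 8.539/28.267) = 0.84

α = 0.84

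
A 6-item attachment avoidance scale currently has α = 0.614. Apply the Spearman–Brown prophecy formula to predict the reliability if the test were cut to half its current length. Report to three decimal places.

predicted reliability = 0.443

Length factor m = 1/2
α' = m·α / (1 − (1−m)·α)
   = 1/2 × 0.614 / (1 − (1 − 1/2) × 0.614)
   = 0.3070 / 0.6930 = 0.443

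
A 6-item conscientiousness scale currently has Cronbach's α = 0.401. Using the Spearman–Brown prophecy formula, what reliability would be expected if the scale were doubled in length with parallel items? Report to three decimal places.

predicted reliability = 0.572

Length factor m = 2
α' = m·α / (1 + (m−1)·α)
   = 2 × 0.401 / (1 + (2 − 1) × 0.401)
   = 0.8020 / 1.4010 = 0.572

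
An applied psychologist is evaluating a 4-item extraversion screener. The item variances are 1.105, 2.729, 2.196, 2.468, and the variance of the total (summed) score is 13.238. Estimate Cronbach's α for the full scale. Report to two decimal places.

Σσᵢ² = 1.105 + 2.729 + 2.196 + 2.468 = 8.498
α = (k/(k−1))·(1 − Σσᵢ²/total variance) = (4/3)·(1 − 8.498/13.238) = 0.48

Cronbach's α = 0.48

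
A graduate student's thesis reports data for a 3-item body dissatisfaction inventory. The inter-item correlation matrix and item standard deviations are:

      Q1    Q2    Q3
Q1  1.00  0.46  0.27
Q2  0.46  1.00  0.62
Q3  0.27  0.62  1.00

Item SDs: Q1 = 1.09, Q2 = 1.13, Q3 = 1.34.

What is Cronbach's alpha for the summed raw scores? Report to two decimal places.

Σσ²ᵢ = 1.09² + 1.13² + 1.34² = 4.2606
Covariances σ_ij = r_ij · s_i · s_j:
  σ(Q1,Q2) = 0.46 × 1.09 × 1.13 = 0.5666
  σ(Q1,Q3) = 0.27 × 1.09 × 1.34 = 0.3944
  σ(Q2,Q3) = 0.62 × 1.13 × 1.34 = 0.9388
σ²_T = Σσ²ᵢ + 2·Σσ_ij = 4.2606 + 2 × 1.8998 = 8.0602
α = (3/2)·(1 − 4.2606/8.0602) = 0.71

Cronbach's alpha = 0.71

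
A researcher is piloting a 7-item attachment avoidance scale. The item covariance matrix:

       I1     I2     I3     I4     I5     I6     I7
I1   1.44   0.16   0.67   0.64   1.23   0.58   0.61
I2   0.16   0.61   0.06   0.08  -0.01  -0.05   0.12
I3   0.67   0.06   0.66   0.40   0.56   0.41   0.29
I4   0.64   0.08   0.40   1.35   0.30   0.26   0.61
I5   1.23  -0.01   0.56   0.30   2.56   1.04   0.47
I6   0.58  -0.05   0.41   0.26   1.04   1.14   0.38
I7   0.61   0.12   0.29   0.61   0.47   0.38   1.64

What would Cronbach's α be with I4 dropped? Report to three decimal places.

Remaining items: I1, I2, I3, I5, I6, I7 (k = 6).
sum of item variances = 1.44 + 0.61 + 0.66 + 2.56 + 1.14 + 1.64 = 8.05
σ²_total = 8.05 + 2 × 6.52 = 21.09
α (item deleted) = (6/5)·(1 − 8.05/21.09) = 0.742

Cronbach's α = 0.742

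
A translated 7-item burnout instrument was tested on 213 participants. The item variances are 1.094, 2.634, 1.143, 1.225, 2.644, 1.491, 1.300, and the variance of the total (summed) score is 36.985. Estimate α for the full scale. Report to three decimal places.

Σσᵢ² = 1.094 + 2.634 + 1.143 + 1.225 + 2.644 + 1.491 + 1.300 = 11.531
α = (k/(k−1))·(1 − Σσᵢ²/Var(T)) = (7/6)·(1 − 11.531/36.985) = 0.803

α = 0.803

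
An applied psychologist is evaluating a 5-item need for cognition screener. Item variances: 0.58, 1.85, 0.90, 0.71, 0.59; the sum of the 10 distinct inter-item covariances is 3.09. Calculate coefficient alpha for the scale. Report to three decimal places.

α = 0.715

sum of item variances = 0.58 + 1.85 + 0.90 + 0.71 + 0.59 = 4.63
Sum of distinct covariances = 3.09
total variance = sum of item variances + 2·Σcov = 4.63 + 2 × 3.09 = 10.81
α = (5/4)·(1 − 4.63/10.81) = 0.715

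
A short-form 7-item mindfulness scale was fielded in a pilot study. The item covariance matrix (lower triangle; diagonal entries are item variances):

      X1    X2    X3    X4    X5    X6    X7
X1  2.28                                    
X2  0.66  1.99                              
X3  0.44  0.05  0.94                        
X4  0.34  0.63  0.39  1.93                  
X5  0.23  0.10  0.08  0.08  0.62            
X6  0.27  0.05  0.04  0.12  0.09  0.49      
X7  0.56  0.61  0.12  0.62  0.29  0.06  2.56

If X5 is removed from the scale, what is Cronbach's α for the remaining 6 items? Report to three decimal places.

Cronbach's α = 0.592

Remaining items: X1, X2, X3, X4, X6, X7 (k = 6).
sum of item variances = 2.28 + 1.99 + 0.94 + 1.93 + 0.49 + 2.56 = 10.19
total variance = 10.19 + 2 × 4.96 = 20.11
α (item deleted) = (6/5)·(1 − 10.19/20.11) = 0.592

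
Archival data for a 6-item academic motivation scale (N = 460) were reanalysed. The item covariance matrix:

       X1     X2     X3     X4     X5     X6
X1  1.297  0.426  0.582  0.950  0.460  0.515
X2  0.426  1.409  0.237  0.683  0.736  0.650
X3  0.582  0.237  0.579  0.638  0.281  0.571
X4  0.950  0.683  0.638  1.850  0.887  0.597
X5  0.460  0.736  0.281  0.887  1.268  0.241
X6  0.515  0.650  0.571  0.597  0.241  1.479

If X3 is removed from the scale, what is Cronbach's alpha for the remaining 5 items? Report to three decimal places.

α = 0.784

Remaining items: X1, X2, X4, X5, X6 (k = 5).
Σσᵢ² = 1.297 + 1.409 + 1.850 + 1.268 + 1.479 = 7.303
σ²_T = 7.303 + 2 × 6.145 = 19.593
α (item deleted) = (5/4)·(1 − 7.303/19.593) = 0.784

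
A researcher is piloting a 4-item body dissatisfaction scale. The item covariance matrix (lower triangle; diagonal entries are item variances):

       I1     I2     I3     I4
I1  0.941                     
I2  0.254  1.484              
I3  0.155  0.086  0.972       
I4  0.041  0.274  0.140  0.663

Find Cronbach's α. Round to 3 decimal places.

α = 0.425

Σσᵢ² = 0.941 + 1.484 + 0.972 + 0.663 = 4.060
Σ_{i<j} σ_ij = 0.950
Var(T) = 4.060 + 2 × 0.950 = 5.960
α = (k/(k−1))·(1 − Σσᵢ²/Var(T)) = (4/3)·(1 − 4.060/5.960) = 0.425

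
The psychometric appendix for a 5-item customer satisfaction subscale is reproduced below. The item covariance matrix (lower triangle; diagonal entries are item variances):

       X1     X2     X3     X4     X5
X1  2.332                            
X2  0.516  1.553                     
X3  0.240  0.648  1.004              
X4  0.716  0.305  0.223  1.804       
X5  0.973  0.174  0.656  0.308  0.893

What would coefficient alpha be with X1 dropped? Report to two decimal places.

α = 0.62

Remaining items: X2, X3, X4, X5 (k = 4).
Σσ²ᵢ = 1.553 + 1.004 + 1.804 + 0.893 = 5.254
total variance = 5.254 + 2 × 2.314 = 9.882
α (item deleted) = (4/3)·(1 − 5.254/9.882) = 0.62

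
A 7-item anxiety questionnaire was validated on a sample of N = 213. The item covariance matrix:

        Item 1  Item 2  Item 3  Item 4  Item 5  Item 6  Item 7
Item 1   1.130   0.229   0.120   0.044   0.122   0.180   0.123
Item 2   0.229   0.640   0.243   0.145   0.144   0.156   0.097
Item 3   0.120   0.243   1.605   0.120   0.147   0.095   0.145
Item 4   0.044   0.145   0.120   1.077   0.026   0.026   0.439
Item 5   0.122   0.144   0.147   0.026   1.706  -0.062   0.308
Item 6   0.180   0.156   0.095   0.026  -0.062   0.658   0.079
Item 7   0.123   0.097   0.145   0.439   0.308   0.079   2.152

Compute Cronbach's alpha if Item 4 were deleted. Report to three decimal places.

α = 0.420

Remaining items: Item 1, Item 2, Item 3, Item 5, Item 6, Item 7 (k = 6).
ΣVar(i) = 1.130 + 0.640 + 1.605 + 1.706 + 0.658 + 2.152 = 7.891
total variance = 7.891 + 2 × 2.126 = 12.143
α (item deleted) = (6/5)·(1 − 7.891/12.143) = 0.420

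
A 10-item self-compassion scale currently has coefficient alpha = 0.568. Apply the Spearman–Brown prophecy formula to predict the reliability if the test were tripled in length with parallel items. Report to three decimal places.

Length factor m = 3
α' = m·α / (1 + (m−1)·α)
   = 3 × 0.568 / (1 + (3 − 1) × 0.568)
   = 1.7040 / 2.1360 = 0.798

predicted reliability = 0.798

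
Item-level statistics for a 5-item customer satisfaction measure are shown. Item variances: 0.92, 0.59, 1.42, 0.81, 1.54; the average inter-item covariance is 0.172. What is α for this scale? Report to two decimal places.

α = 0.49

Σσ²ᵢ = 0.92 + 0.59 + 1.42 + 0.81 + 1.54 = 5.28
Sum of the 10 distinct covariances = 10 × 0.172 = 1.720
total variance = Σσ²ᵢ + 2·Σcov = 5.28 + 2 × 1.720 = 8.720
α = (5/4)·(1 − 5.28/8.720) = 0.49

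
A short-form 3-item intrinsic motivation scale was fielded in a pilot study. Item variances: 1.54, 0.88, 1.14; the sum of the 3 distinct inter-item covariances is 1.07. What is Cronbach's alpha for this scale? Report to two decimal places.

sum of item variances = 1.54 + 0.88 + 1.14 = 3.56
Sum of distinct covariances = 1.07
σ²_T = sum of item variances + 2·Σcov = 3.56 + 2 × 1.07 = 5.70
α = (3/2)·(1 − 3.56/5.70) = 0.56

Cronbach's alpha = 0.56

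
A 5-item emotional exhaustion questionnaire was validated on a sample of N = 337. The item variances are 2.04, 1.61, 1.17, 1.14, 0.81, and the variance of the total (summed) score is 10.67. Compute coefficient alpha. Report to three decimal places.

sum of item variances = 2.04 + 1.61 + 1.17 + 1.14 + 0.81 = 6.77
α = (k/(k−1))·(1 − sum of item variances/Var(T)) = (5/4)·(1 − 6.77/10.67) = 0.457

coefficient alpha = 0.457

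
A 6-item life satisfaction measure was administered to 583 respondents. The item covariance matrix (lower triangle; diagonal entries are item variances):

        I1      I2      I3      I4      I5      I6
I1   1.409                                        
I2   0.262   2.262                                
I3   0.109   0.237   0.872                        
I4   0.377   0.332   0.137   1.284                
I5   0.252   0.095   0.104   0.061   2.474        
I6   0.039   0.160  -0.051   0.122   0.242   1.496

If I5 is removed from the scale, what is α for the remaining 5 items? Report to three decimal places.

α = 0.400

Remaining items: I1, I2, I3, I4, I6 (k = 5).
Σσ²ᵢ = 1.409 + 2.262 + 0.872 + 1.284 + 1.496 = 7.323
σ²_T = 7.323 + 2 × 1.724 = 10.771
α (item deleted) = (5/4)·(1 − 7.323/10.771) = 0.400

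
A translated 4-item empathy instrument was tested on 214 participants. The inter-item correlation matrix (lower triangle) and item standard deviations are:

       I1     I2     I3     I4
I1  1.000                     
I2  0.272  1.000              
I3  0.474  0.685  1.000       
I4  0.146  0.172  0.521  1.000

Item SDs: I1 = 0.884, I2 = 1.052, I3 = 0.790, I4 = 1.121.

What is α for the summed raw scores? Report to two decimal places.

α = 0.68

Σσ²ᵢ = 0.884² + 1.052² + 0.790² + 1.121² = 3.7689
Covariances σ_ij = r_ij · s_i · s_j:
  σ(I1,I2) = 0.272 × 0.884 × 1.052 = 0.2530
  σ(I1,I3) = 0.474 × 0.884 × 0.790 = 0.3310
  σ(I1,I4) = 0.146 × 0.884 × 1.121 = 0.1447
  σ(I2,I3) = 0.685 × 1.052 × 0.790 = 0.5693
  σ(I2,I4) = 0.172 × 1.052 × 1.121 = 0.2028
  σ(I3,I4) = 0.521 × 0.790 × 1.121 = 0.4614
σ²_T = Σσ²ᵢ + 2·Σσ_ij = 3.7689 + 2 × 1.9622 = 7.6933
α = (4/3)·(1 − 3.7689/7.6933) = 0.68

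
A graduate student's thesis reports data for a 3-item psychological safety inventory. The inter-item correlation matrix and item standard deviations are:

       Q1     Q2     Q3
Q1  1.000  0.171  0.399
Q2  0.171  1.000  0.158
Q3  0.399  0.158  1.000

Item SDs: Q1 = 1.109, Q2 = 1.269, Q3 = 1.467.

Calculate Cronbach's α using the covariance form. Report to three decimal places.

Σσ²ᵢ = 1.109² + 1.269² + 1.467² = 4.9923
Covariances σ_ij = r_ij · s_i · s_j:
  σ(Q1,Q2) = 0.171 × 1.109 × 1.269 = 0.2407
  σ(Q1,Q3) = 0.399 × 1.109 × 1.467 = 0.6491
  σ(Q2,Q3) = 0.158 × 1.269 × 1.467 = 0.2941
σ²_T = Σσ²ᵢ + 2·Σσ_ij = 4.9923 + 2 × 1.1839 = 7.3601
α = (3/2)·(1 − 4.9923/7.3601) = 0.483

Cronbach's α = 0.483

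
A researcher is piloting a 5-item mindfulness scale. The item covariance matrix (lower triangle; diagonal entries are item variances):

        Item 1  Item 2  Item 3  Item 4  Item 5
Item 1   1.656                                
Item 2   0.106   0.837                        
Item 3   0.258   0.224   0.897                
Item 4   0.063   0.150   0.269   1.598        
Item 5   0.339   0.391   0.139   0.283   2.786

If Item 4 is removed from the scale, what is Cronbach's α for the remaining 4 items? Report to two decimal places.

Remaining items: Item 1, Item 2, Item 3, Item 5 (k = 4).
Σσ²ᵢ = 1.656 + 0.837 + 0.897 + 2.786 = 6.176
σ²_T = 6.176 + 2 × 1.457 = 9.090
α (item deleted) = (4/3)·(1 − 6.176/9.090) = 0.43

Cronbach's α = 0.43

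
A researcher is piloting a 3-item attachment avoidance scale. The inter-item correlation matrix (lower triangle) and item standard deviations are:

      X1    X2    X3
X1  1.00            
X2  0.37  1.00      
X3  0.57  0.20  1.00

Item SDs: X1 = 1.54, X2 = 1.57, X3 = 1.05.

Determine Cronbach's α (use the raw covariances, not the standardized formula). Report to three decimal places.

α = 0.629

Σσ²ᵢ = 1.54² + 1.57² + 1.05² = 5.9390
Covariances σ_ij = r_ij · s_i · s_j:
  σ(X1,X2) = 0.37 × 1.54 × 1.57 = 0.8946
  σ(X1,X3) = 0.57 × 1.54 × 1.05 = 0.9217
  σ(X2,X3) = 0.20 × 1.57 × 1.05 = 0.3297
σ²_T = Σσ²ᵢ + 2·Σσ_ij = 5.9390 + 2 × 2.1460 = 10.2310
α = (3/2)·(1 − 5.9390/10.2310) = 0.629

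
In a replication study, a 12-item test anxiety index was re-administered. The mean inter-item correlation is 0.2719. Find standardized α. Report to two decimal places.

Standardized α = k·r̄ / (1 + (k−1)·r̄) = 12 × 0.2719 / (1 + 11 × 0.2719)
  = 3.2628 / 3.9909 = 0.82

α = 0.82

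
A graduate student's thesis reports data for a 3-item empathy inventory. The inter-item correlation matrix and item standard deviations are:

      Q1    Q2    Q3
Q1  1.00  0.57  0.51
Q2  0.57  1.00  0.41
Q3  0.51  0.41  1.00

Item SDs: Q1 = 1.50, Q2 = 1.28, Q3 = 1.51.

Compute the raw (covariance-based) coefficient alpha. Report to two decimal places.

Σσ²ᵢ = 1.50² + 1.28² + 1.51² = 6.1685
Covariances σ_ij = r_ij · s_i · s_j:
  σ(Q1,Q2) = 0.57 × 1.50 × 1.28 = 1.0944
  σ(Q1,Q3) = 0.51 × 1.50 × 1.51 = 1.1552
  σ(Q2,Q3) = 0.41 × 1.28 × 1.51 = 0.7924
σ²_T = Σσ²ᵢ + 2·Σσ_ij = 6.1685 + 2 × 3.0420 = 12.2525
α = (3/2)·(1 − 6.1685/12.2525) = 0.74

α = 0.74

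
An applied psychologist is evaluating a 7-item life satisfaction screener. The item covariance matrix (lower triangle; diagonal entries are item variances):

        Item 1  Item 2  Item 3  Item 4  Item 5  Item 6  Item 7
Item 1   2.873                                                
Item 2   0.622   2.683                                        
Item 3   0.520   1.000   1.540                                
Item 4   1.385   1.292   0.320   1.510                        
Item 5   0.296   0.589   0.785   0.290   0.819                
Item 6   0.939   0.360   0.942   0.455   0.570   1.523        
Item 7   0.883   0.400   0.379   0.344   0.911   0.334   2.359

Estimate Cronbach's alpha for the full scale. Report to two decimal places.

α = 0.78

ΣVar(i) = 2.873 + 2.683 + 1.540 + 1.510 + 0.819 + 1.523 + 2.359 = 13.307
Σ_{i<j} σ_ij = 13.616
Var(T) = 13.307 + 2 × 13.616 = 40.539
α = (k/(k−1))·(1 − ΣVar(i)/Var(T)) = (7/6)·(1 − 13.307/40.539) = 0.78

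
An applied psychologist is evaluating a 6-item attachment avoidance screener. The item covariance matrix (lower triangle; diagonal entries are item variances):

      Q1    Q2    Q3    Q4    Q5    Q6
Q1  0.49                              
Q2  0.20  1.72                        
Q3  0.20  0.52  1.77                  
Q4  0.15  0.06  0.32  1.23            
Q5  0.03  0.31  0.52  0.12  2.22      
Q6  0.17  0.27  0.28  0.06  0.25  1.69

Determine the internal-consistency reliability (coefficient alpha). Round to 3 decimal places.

α = 0.518

Σσᵢ² = 0.49 + 1.72 + 1.77 + 1.23 + 2.22 + 1.69 = 9.12
Σ_{i<j} σ_ij = 3.46
Var(T) = 9.12 + 2 × 3.46 = 16.04
α = (k/(k−1))·(1 − Σσᵢ²/Var(T)) = (6/5)·(1 − 9.12/16.04) = 0.518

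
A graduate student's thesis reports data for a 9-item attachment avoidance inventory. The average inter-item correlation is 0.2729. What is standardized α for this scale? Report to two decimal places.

Standardized α = k·r̄ / (1 + (k−1)·r̄) = 9 × 0.2729 / (1 + 8 × 0.2729)
  = 2.4561 / 3.1832 = 0.77

standardized α = 0.77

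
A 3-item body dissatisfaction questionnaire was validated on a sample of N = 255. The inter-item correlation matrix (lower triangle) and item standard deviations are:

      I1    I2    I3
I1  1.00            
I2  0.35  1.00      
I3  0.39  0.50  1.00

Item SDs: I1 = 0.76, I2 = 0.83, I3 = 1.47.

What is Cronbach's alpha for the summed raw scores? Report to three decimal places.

Cronbach's alpha = 0.637

Σσ²ᵢ = 0.76² + 0.83² + 1.47² = 3.4274
Covariances σ_ij = r_ij · s_i · s_j:
  σ(I1,I2) = 0.35 × 0.76 × 0.83 = 0.2208
  σ(I1,I3) = 0.39 × 0.76 × 1.47 = 0.4357
  σ(I2,I3) = 0.50 × 0.83 × 1.47 = 0.6100
σ²_T = Σσ²ᵢ + 2·Σσ_ij = 3.4274 + 2 × 1.2665 = 5.9604
α = (3/2)·(1 − 3.4274/5.9604) = 0.637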